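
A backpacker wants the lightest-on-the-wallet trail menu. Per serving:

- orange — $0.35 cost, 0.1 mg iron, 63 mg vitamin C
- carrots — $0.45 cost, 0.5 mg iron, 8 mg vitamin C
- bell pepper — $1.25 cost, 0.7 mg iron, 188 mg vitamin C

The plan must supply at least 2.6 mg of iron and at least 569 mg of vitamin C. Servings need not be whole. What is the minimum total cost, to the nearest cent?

Compare the cost at each extreme point of the feasible region.
orange only: max(2.6/0.1, 569/63) = 26 servings → $9.10.
carrots only: max(2.6/0.5, 569/8) = 71.12 servings → $32.01.
bell pepper only: max(2.6/0.7, 569/188) = 3.714 servings → $4.64.
orange + carrots with both tight: 8.59 servings and 3.482 servings → $4.57.
orange + bell pepper: the both-tight solution has a negative serving — not a feasible corner.
carrots + bell pepper with both tight: 1.024 servings and 2.983 servings → $4.19.
The minimum over all feasible corners is $4.19.

$4.19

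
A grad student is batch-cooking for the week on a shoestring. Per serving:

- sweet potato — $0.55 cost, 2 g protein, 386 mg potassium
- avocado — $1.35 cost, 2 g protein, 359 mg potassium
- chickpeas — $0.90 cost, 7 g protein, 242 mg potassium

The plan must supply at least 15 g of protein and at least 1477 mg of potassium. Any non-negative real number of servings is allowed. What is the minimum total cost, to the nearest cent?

$2.81

With two linear requirements the optimum uses one or two foods; enumerate the corners.
sweet potato only: max(15/2, 1477/386) = 7.5 servings → $4.12.
avocado only: max(15/2, 1477/359) = 7.5 servings → $10.12.
chickpeas only: max(15/7, 1477/242) = 6.103 servings → $5.49.
sweet potato + avocado: the both-tight solution has a negative serving — not a feasible corner.
sweet potato + chickpeas with both tight: 3.025 servings and 1.279 servings → $2.81.
avocado + chickpeas with both tight: 3.307 servings and 1.198 servings → $5.54.
The minimum over all feasible corners is $2.81.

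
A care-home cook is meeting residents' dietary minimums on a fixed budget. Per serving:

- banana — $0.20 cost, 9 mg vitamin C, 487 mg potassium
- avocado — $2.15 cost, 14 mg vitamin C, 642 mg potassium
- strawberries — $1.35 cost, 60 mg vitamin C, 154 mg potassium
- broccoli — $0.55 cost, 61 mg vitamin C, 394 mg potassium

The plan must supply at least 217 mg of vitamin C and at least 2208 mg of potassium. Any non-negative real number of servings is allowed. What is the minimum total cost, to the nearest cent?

$2.18

Minimising a linear cost over {vitamin C ≥ 217, potassium ≥ 2208, servings ≥ 0} — the optimum is at a vertex, using one or two foods.
banana only: max(217/9, 2208/487) = 24.11 servings → $4.82.
avocado only: max(217/14, 2208/642) = 15.5 servings → $33.33.
strawberries only: max(217/60, 2208/154) = 14.34 servings → $19.36.
broccoli only: max(217/61, 2208/394) = 5.604 servings → $3.08.
banana + avocado with both targets exact would need a negative amount; discard.
banana + strawberries with both tight: 3.559 servings and 3.083 servings → $4.87.
banana + broccoli with both tight: 1.88 servings and 3.28 servings → $2.18.
avocado + strawberries with both tight: 2.724 servings and 2.981 servings → $9.88.
avocado + broccoli with both tight: 1.462 servings and 3.222 servings → $4.92.
strawberries + broccoli: intersection lies outside the first quadrant.
Cheapest feasible corner: $2.18.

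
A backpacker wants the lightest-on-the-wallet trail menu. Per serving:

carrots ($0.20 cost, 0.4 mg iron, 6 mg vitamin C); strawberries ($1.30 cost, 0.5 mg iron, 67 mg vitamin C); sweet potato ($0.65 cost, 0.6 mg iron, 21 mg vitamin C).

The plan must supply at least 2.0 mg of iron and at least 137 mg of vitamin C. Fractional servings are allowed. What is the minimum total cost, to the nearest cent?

$2.89

carrots only: max(2.0/0.4, 137/6) = 22.83 servings → $4.57.
strawberries only: max(2.0/0.5, 137/67) = 4 servings → $5.20.
sweet potato only: max(2.0/0.6, 137/21) = 6.524 servings → $4.24.
carrots + strawberries with both tight: 2.752 servings and 1.798 servings → $2.89.
carrots + sweet potato: the both-tight solution has a negative serving — not a feasible corner.
strawberries + sweet potato with both tight: 1.354 servings and 2.205 servings → $3.19.
So the least-cost plan costs $2.89.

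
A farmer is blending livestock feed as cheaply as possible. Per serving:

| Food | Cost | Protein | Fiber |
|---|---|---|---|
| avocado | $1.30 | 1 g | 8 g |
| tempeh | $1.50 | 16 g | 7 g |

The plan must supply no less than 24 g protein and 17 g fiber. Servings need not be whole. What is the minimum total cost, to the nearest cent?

$3.29

Two binding constraints pin down two serving amounts, so the optimal mix uses at most two foods. The candidates are each food alone (scaled to the tighter of protein/fiber) and each pair with both constraints tight.
avocado only: max(24/1, 17/8) = 24 servings → $31.20.
tempeh only: max(24/16, 17/7) = 2.429 servings → $3.64.
avocado + tempeh with both tight: 0.8595 servings and 1.446 servings → $3.29.
So the least-cost plan costs $3.29.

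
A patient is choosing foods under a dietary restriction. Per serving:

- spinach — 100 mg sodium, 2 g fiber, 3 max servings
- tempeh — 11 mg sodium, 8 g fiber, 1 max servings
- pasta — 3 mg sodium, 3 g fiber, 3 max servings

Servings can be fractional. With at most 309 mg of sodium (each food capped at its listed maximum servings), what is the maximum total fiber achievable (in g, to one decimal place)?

Fiber per mg sodium: pasta 1, tempeh 0.7273, spinach 0.02.
Take 3 servings of pasta: uses 9 mg sodium, +9.0 g fiber (running total 9.0 g).
Take 1 serving of tempeh: uses 11 mg sodium, +8.0 g fiber (running total 17.0 g).
Take 2.89 servings of spinach: uses 289 mg sodium, +5.8 g fiber (running total 22.8 g).
Greedy by best ratio exhausts the sodium allowance optimally: 22.8 g.

22.8 g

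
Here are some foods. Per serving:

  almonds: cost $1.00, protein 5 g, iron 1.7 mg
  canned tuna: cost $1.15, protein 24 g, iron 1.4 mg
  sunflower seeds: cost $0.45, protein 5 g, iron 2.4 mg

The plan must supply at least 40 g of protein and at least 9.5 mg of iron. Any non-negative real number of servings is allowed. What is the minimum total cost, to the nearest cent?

$2.63

At the optimum either one food covers both requirements or two foods hit both targets exactly; no other combination can be cheaper.
almonds only: max(40/5, 9.5/1.7) = 8 servings → $8.00.
canned tuna only: max(40/24, 9.5/1.4) = 6.786 servings → $7.80.
sunflower seeds only: max(40/5, 9.5/2.4) = 8 servings → $3.60.
almonds + canned tuna with both tight: 5.089 servings and 0.6065 servings → $5.79.
almonds + sunflower seeds: the both-tight solution has a negative serving — not a feasible corner.
canned tuna + sunflower seeds with both tight: 0.9585 servings and 3.399 servings → $2.63.
So the least-cost plan costs $2.63.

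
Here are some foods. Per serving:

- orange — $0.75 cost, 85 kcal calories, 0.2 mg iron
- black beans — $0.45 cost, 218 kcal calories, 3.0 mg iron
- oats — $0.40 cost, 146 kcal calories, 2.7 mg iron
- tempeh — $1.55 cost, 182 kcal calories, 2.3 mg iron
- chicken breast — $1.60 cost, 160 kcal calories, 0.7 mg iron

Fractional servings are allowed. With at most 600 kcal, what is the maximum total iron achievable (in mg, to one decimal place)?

Iron per kcal: oats 0.01849, black beans 0.01376, tempeh 0.01264, chicken breast 0.004375, orange 0.002353.
With no serving limits, spend the whole calories allowance on oats: 600 kcal / 146 kcal × 2.7 mg = 11.1 mg.

11.1 mg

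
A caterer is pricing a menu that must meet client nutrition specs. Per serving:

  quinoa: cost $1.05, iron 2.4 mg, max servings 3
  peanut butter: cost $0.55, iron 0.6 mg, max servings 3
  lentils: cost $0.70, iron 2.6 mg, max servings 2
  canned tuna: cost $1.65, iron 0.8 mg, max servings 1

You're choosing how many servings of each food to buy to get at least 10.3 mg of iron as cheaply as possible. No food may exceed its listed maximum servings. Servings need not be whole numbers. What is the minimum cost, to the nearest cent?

$3.63

Cost per mg of iron: lentils $0.2692, quinoa $0.4375, peanut butter $0.9167, canned tuna $2.0625.
Take 2 servings of lentils: +5.2 mg iron for $1.40 (total $1.40, still need 5.1 mg).
Take 2.125 servings of quinoa: +5.1 mg iron for $2.23 (total $3.63, still need 0.0 mg).
Filling from the cheapest source first is optimal under one linear minimum: $3.63.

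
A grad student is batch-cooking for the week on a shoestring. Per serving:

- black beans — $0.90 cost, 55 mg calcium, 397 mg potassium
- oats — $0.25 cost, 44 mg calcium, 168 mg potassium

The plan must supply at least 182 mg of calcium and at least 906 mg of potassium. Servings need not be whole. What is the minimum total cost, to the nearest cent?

$1.35

At the optimum either one food covers both requirements or two foods hit both targets exactly; no other combination can be cheaper.
black beans only: max(182/55, 906/397) = 3.309 servings → $2.98.
oats only: max(182/44, 906/168) = 5.393 servings → $1.35.
black beans + oats with both tight: 1.129 servings and 2.725 servings → $1.70.
So the least-cost plan costs $1.35.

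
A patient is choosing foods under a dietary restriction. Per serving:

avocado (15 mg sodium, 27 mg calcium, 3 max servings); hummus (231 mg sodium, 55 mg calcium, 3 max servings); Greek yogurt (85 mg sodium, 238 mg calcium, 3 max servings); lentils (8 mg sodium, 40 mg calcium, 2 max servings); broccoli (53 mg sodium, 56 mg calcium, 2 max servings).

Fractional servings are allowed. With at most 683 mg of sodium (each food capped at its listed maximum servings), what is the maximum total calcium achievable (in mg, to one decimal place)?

1049.1 mg

Calcium per mg sodium: lentils 5, Greek yogurt 2.8, avocado 1.8, broccoli 1.057, hummus 0.2381.
Take 2 servings of lentils: uses 16 mg sodium, +80.0 mg calcium (running total 80.0 mg).
Take 3 servings of Greek yogurt: uses 255 mg sodium, +714.0 mg calcium (running total 794.0 mg).
Take 3 servings of avocado: uses 45 mg sodium, +81.0 mg calcium (running total 875.0 mg).
Take 2 servings of broccoli: uses 106 mg sodium, +112.0 mg calcium (running total 987.0 mg).
Take 1.13 servings of hummus: uses 261 mg sodium, +62.1 mg calcium (running total 1049.1 mg).
Greedy by best ratio exhausts the sodium allowance optimally: 1049.1 mg.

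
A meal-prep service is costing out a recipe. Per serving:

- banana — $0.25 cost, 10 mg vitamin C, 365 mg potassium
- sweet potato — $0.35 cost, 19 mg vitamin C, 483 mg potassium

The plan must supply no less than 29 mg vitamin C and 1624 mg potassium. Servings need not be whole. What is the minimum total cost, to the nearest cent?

$1.11

A basic optimal solution has at most two foods positive. Try each food alone and each pair with both targets met exactly.
banana only: max(29/10, 1624/365) = 4.449 servings → $1.11.
sweet potato only: max(29/19, 1624/483) = 3.362 servings → $1.18.
banana + sweet potato: the both-tight solution has a negative serving — not a feasible corner.
So the least-cost plan costs $1.11.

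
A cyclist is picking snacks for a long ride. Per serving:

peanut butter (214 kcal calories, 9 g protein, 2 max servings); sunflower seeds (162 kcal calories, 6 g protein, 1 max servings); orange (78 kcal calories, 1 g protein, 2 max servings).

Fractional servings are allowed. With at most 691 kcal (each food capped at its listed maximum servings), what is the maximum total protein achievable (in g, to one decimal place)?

Protein per kcal: peanut butter 0.04206, sunflower seeds 0.03704, orange 0.01282.
Take 2 servings of peanut butter: uses 428 kcal, +18.0 g protein (running total 18.0 g).
Take 1 serving of sunflower seeds: uses 162 kcal, +6.0 g protein (running total 24.0 g).
Take 1.295 servings of orange: uses 101 kcal, +1.3 g protein (running total 25.3 g).
Filling greedily by protein-per-kcal is optimal for one linear limit, giving 25.3 g.

25.3 g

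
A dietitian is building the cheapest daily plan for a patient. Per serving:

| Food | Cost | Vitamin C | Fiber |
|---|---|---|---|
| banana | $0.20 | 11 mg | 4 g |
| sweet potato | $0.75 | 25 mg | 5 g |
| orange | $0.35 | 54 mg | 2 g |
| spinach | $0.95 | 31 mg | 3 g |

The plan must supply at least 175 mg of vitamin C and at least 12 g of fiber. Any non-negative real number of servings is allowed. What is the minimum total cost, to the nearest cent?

$1.33

At the optimum either one food covers both requirements or two foods hit both targets exactly; no other combination can be cheaper.
banana only: max(175/11, 12/4) = 15.91 servings → $3.18.
sweet potato only: max(175/25, 12/5) = 7 servings → $5.25.
orange only: max(175/54, 12/2) = 6 servings → $2.10.
spinach only: max(175/31, 12/3) = 5.645 servings → $5.36.
banana + sweet potato: intersection lies outside the first quadrant.
banana + orange with both tight: 1.536 servings and 2.928 servings → $1.33.
banana + spinach: the both-tight solution has a negative serving — not a feasible corner.
sweet potato + orange with both tight: 1.355 servings and 2.614 servings → $1.93.
sweet potato + spinach with both targets exact would need a negative amount; discard.
orange + spinach with both tight: 1.53 servings and 2.98 servings → $3.37.
So the least-cost plan costs $1.33.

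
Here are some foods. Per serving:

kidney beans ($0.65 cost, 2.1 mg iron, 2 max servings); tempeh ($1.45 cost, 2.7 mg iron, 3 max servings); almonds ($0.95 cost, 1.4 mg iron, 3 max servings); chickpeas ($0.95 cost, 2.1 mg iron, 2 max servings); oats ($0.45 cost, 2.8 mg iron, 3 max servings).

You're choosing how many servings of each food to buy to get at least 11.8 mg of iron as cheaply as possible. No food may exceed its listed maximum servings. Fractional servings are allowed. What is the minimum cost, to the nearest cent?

Cost per mg of iron: oats $0.1607, kidney beans $0.3095, chickpeas $0.4524, tempeh $0.5370, almonds $0.6786.
Take 3 servings of oats: +8.4 mg iron for $1.35 (total $1.35, still need 3.4 mg).
Take 1.619 servings of kidney beans: +3.4 mg iron for $1.05 (total $2.40, still need 0.0 mg).
Filling from the cheapest source first is optimal under one linear minimum: $2.40.

$2.40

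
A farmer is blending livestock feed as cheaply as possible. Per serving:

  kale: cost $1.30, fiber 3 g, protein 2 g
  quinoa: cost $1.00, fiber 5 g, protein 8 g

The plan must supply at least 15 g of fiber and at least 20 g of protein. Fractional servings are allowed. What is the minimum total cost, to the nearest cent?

$3.00

kale only: max(15/3, 20/2) = 10 servings → $13.00.
quinoa only: max(15/5, 20/8) = 3 servings → $3.00.
kale + quinoa with both tight: 1.429 servings and 2.143 servings → $4.00.
Cheapest feasible corner: $3.00.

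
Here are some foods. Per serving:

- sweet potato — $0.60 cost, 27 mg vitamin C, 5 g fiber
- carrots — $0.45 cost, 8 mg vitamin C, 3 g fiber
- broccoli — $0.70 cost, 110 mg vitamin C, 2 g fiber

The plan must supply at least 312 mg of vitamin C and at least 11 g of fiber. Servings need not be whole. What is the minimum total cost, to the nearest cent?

Check every corner: each single food scaled to meet both minima, and each pair solved so both constraints bind.
sweet potato only: max(312/27, 11/5) = 11.56 servings → $6.93.
carrots only: max(312/8, 11/3) = 39 servings → $17.55.
broccoli only: max(312/110, 11/2) = 5.5 servings → $3.85.
sweet potato + carrots: the both-tight solution has a negative serving — not a feasible corner.
sweet potato + broccoli with both tight: 1.181 servings and 2.546 servings → $2.49.
carrots + broccoli with both tight: 1.866 servings and 2.701 servings → $2.73.
The minimum over all feasible corners is $2.49.

$2.49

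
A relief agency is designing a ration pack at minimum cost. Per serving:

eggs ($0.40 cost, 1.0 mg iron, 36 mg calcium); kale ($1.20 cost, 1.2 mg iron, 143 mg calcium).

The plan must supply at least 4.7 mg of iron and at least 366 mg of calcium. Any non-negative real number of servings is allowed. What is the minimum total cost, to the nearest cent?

eggs only: max(4.7/1.0, 366/36) = 10.17 servings → $4.07.
kale only: max(4.7/1.2, 366/143) = 3.917 servings → $4.70.
eggs + kale with both tight: 2.334 servings and 1.972 servings → $3.30.
The minimum over all feasible corners is $3.30.

$3.30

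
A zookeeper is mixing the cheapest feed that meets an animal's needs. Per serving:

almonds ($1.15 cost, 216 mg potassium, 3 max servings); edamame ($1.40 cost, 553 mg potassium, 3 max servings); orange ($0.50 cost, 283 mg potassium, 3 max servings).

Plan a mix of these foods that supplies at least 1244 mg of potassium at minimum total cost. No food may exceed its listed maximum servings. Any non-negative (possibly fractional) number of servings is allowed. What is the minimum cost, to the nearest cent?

$2.50

Cost per mg of potassium: orange $0.0018, edamame $0.0025, almonds $0.0053.
Take 3 servings of orange: +849.0 mg potassium for $1.50 (total $1.50, still need 395.0 mg).
Take 0.7143 servings of edamame: +395.0 mg potassium for $1.00 (total $2.50, still need 0.0 mg).
Filling from the cheapest source first is optimal under one linear minimum: $2.50.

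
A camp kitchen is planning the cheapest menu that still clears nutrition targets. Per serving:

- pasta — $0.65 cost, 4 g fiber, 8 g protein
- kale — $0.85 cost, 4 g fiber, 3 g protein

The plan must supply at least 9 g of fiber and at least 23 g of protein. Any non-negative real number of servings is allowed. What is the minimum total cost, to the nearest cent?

The cheapest plan sits at a corner of the feasible region — with two constraints it uses at most two foods.
pasta only: max(9/4, 23/8) = 2.875 servings → $1.87.
kale only: max(9/4, 23/3) = 7.667 servings → $6.52.
pasta + kale: the both-tight solution has a negative serving — not a feasible corner.
Cheapest feasible corner: $1.87.

$1.87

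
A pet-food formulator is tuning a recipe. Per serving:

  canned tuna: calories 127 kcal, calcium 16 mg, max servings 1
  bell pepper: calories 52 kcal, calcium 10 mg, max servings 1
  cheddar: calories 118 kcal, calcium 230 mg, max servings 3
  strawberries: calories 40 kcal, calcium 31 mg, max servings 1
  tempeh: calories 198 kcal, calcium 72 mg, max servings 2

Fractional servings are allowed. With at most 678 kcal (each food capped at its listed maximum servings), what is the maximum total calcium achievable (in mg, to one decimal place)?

824.3 mg

Calcium per kcal: cheddar 1.949, strawberries 0.775, tempeh 0.3636, bell pepper 0.1923, canned tuna 0.126.
Take 3 servings of cheddar: uses 354 kcal, +690.0 mg calcium (running total 690.0 mg).
Take 1 serving of strawberries: uses 40 kcal, +31.0 mg calcium (running total 721.0 mg).
Take 1.434 servings of tempeh: uses 284 kcal, +103.3 mg calcium (running total 824.3 mg).
Filling greedily by calcium-per-kcal is optimal for one linear limit, giving 824.3 mg.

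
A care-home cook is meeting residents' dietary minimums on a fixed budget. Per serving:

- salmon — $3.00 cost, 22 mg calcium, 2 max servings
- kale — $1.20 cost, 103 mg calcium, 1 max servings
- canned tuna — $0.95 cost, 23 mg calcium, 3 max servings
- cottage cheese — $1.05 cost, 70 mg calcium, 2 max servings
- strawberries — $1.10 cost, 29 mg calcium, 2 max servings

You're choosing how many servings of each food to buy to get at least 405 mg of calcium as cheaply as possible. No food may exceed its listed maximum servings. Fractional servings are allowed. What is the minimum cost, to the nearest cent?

Cost per mg of calcium: kale $0.0117, cottage cheese $0.0150, strawberries $0.0379, canned tuna $0.0413, salmon $0.1364.
Take 1 serving of kale: +103.0 mg calcium for $1.20 (total $1.20, still need 302.0 mg).
Take 2 servings of cottage cheese: +140.0 mg calcium for $2.10 (total $3.30, still need 162.0 mg).
Take 2 servings of strawberries: +58.0 mg calcium for $2.20 (total $5.50, still need 104.0 mg).
Take 3 servings of canned tuna: +69.0 mg calcium for $2.85 (total $8.35, still need 35.0 mg).
Take 1.591 servings of salmon: +35.0 mg calcium for $4.77 (total $13.12, still need 0.0 mg).
Filling from the cheapest source first is optimal under one linear minimum: $13.12.

$13.12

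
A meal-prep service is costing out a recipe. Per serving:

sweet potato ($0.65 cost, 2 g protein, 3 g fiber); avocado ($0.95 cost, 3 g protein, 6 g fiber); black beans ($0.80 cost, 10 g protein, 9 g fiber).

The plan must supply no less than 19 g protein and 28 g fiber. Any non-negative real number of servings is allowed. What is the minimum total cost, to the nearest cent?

$2.49

This is a tiny linear program; its minimum lies at a vertex of the feasible set. List the vertices and price them.
sweet potato only: max(19/2, 28/3) = 9.5 servings → $6.17.
avocado only: max(19/3, 28/6) = 6.333 servings → $6.02.
black beans only: max(19/10, 28/9) = 3.111 servings → $2.49.
sweet potato + avocado: the both-tight solution has a negative serving — not a feasible corner.
sweet potato + black beans with both tight: 9.083 servings and 0.08333 servings → $5.97.
avocado + black beans with both tight: 3.303 servings and 0.9091 servings → $3.87.
The minimum over all feasible corners is $2.49.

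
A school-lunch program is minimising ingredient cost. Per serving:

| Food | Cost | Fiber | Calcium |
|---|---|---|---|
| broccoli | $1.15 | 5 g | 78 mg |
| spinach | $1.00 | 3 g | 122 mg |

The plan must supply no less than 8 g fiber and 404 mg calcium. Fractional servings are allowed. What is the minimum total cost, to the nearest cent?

A basic optimal solution has at most two foods positive. Try each food alone and each pair with both targets met exactly.
broccoli only: max(8/5, 404/78) = 5.179 servings → $5.96.
spinach only: max(8/3, 404/122) = 3.311 servings → $3.31.
broccoli + spinach with both targets exact would need a negative amount; discard.
Cheapest feasible corner: $3.31.

$3.31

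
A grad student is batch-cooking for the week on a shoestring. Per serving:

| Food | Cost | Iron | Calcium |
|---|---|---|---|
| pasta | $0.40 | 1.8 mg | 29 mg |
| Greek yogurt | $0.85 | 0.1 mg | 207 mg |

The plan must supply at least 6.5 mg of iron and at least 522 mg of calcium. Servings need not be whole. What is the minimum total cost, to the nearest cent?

$3.13

Two binding constraints pin down two serving amounts, so the optimal mix uses at most two foods. The candidates are each food alone (scaled to the tighter of iron/calcium) and each pair with both constraints tight.
pasta only: max(6.5/1.8, 522/29) = 18 servings → $7.20.
Greek yogurt only: max(6.5/0.1, 522/207) = 65 servings → $55.25.
pasta + Greek yogurt with both tight: 3.498 servings and 2.032 servings → $3.13.
So the least-cost plan costs $3.13.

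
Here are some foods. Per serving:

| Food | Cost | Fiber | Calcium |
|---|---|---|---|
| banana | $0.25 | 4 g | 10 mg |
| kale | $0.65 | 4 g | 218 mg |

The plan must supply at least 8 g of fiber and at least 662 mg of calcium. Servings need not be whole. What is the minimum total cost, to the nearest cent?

For a min-cost LP with two ≥-constraints, a basic feasible solution has at most two positive variables.
banana only: max(8/4, 662/10) = 66.2 servings → $16.55.
kale only: max(8/4, 662/218) = 3.037 servings → $1.97.
banana + kale: the both-tight solution has a negative serving — not a feasible corner.
So the least-cost plan costs $1.97.

$1.97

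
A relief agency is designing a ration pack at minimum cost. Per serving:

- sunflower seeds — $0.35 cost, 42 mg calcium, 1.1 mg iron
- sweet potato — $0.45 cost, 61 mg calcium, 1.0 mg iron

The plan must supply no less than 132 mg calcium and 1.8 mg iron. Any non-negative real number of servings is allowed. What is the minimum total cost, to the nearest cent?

$0.97

At the optimum either one food covers both requirements or two foods hit both targets exactly; no other combination can be cheaper.
sunflower seeds only: max(132/42, 1.8/1.1) = 3.143 servings → $1.10.
sweet potato only: max(132/61, 1.8/1.0) = 2.164 servings → $0.97.
sunflower seeds + sweet potato: the both-tight solution has a negative serving — not a feasible corner.
Cheapest feasible corner: $0.97.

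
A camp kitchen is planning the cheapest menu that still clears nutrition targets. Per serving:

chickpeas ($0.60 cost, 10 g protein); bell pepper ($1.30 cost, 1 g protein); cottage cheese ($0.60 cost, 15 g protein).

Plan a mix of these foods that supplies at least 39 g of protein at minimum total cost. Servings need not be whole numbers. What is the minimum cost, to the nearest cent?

Cost per g of protein: cottage cheese $0.0400, chickpeas $0.0600, bell pepper $1.3000.
With no serving limits, use only cottage cheese: 39 g / 15 g = 2.6 servings × $0.60 = $1.56.

$1.56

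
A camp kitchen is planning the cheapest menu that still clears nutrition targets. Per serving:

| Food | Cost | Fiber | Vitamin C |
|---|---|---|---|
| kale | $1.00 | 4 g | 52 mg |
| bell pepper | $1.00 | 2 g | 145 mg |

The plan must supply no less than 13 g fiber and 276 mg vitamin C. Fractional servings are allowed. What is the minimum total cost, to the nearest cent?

$3.70

The cheapest plan sits at a corner of the feasible region — with two constraints it uses at most two foods.
kale only: max(13/4, 276/52) = 5.308 servings → $5.31.
bell pepper only: max(13/2, 276/145) = 6.5 servings → $6.50.
kale + bell pepper with both tight: 2.8 servings and 0.8992 servings → $3.70.
So the least-cost plan costs $3.70.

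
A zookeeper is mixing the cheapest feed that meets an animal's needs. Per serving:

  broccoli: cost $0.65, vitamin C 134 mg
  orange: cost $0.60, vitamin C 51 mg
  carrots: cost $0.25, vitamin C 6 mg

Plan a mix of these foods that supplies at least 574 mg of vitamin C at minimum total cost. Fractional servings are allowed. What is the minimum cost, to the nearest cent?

Cost per mg of vitamin C: broccoli $0.0049, orange $0.0118, carrots $0.0417.
With no serving limits, use only broccoli: 574 mg / 134 mg = 4.284 servings × $0.65 = $2.78.

$2.78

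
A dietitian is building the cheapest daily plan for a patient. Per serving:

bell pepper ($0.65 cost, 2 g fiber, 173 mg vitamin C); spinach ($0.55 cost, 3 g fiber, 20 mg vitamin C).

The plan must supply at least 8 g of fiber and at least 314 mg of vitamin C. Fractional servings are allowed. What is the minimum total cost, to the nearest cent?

For a min-cost LP with two ≥-constraints, a basic feasible solution has at most two positive variables.
bell pepper only: max(8/2, 314/173) = 4 servings → $2.60.
spinach only: max(8/3, 314/20) = 15.7 servings → $8.63.
bell pepper + spinach with both tight: 1.633 servings and 1.578 servings → $1.93.
So the least-cost plan costs $1.93.

$1.93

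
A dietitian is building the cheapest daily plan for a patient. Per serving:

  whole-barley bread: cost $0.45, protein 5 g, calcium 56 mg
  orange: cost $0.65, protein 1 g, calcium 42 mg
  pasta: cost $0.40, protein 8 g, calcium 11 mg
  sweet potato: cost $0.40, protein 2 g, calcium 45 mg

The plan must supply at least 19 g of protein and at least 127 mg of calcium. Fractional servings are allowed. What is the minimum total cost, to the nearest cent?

The cheapest plan sits at a corner of the feasible region — with two constraints it uses at most two foods.
whole-barley bread only: max(19/5, 127/56) = 3.8 servings → $1.71.
orange only: max(19/1, 127/42) = 19 servings → $12.35.
pasta only: max(19/8, 127/11) = 11.55 servings → $4.62.
sweet potato only: max(19/2, 127/45) = 9.5 servings → $3.80.
whole-barley bread + orange: intersection lies outside the first quadrant.
whole-barley bread + pasta with both tight: 2.053 servings and 1.092 servings → $1.36.
whole-barley bread + sweet potato: the both-tight solution has a negative serving — not a feasible corner.
orange + pasta with both tight: 2.483 servings and 2.065 servings → $2.44.
orange + sweet potato: intersection lies outside the first quadrant.
pasta + sweet potato with both tight: 1.778 servings and 2.388 servings → $1.67.
So the least-cost plan costs $1.36.

$1.36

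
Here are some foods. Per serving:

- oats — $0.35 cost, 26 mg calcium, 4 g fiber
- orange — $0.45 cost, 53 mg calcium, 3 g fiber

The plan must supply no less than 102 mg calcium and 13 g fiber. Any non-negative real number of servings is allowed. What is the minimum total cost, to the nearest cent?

The cheapest plan sits at a corner of the feasible region — with two constraints it uses at most two foods.
oats only: max(102/26, 13/4) = 3.923 servings → $1.37.
orange only: max(102/53, 13/3) = 4.333 servings → $1.95.
oats + orange with both tight: 2.858 servings and 0.5224 servings → $1.24.
The minimum over all feasible corners is $1.24.

$1.24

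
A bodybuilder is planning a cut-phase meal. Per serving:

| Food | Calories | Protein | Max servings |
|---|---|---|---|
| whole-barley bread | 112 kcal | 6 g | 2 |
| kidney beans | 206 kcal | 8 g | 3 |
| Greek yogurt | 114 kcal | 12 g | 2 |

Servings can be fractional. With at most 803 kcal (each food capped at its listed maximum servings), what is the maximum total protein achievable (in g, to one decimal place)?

49.6 g

Protein per kcal: Greek yogurt 0.1053, whole-barley bread 0.05357, kidney beans 0.03883.
Take 2 servings of Greek yogurt: uses 228 kcal, +24.0 g protein (running total 24.0 g).
Take 2 servings of whole-barley bread: uses 224 kcal, +12.0 g protein (running total 36.0 g).
Take 1.704 servings of kidney beans: uses 351 kcal, +13.6 g protein (running total 49.6 g).
Filling greedily by protein-per-kcal is optimal for one linear limit, giving 49.6 g.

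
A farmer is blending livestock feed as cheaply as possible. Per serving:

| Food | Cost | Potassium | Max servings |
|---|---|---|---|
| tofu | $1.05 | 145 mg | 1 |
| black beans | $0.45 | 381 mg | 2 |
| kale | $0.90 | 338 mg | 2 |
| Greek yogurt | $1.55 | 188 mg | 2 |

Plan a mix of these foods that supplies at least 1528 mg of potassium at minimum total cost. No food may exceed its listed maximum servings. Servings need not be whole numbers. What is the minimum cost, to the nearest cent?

$3.35

Cost per mg of potassium: black beans $0.0012, kale $0.0027, tofu $0.0072, Greek yogurt $0.0082.
Take 2 servings of black beans: +762.0 mg potassium for $0.90 (total $0.90, still need 766.0 mg).
Take 2 servings of kale: +676.0 mg potassium for $1.80 (total $2.70, still need 90.0 mg).
Take 0.6207 servings of tofu: +90.0 mg potassium for $0.65 (total $3.35, still need 0.0 mg).
Filling from the cheapest source first is optimal under one linear minimum: $3.35.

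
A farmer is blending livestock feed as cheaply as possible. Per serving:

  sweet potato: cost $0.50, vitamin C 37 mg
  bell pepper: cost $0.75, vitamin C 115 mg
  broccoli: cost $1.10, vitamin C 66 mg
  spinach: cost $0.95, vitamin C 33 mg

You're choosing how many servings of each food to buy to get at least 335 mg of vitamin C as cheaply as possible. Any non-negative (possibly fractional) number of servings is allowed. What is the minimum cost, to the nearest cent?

$2.18

Cost per mg of vitamin C: bell pepper $0.0065, sweet potato $0.0135, broccoli $0.0167, spinach $0.0288.
With no serving limits, use only bell pepper: 335 mg / 115 mg = 2.913 servings × $0.75 = $2.18.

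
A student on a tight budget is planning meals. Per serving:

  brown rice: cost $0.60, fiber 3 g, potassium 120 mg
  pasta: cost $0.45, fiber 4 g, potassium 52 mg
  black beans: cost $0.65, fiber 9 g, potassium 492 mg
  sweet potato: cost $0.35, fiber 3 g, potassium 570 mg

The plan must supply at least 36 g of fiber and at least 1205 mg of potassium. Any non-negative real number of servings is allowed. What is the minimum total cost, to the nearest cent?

$2.60

brown rice only: max(36/3, 1205/120) = 12 servings → $7.20.
pasta only: max(36/4, 1205/52) = 23.17 servings → $10.43.
black beans only: max(36/9, 1205/492) = 4 servings → $2.60.
sweet potato only: max(36/3, 1205/570) = 12 servings → $4.20.
brown rice + pasta with both tight: 9.099 servings and 2.176 servings → $6.44.
brown rice + black beans: the both-tight solution has a negative serving — not a feasible corner.
brown rice + sweet potato: intersection lies outside the first quadrant.
pasta + black beans with both tight: 4.578 servings and 1.965 servings → $3.34.
pasta + sweet potato with both tight: 7.959 servings and 1.388 servings → $4.07.
black beans + sweet potato: intersection lies outside the first quadrant.
So the least-cost plan costs $2.60.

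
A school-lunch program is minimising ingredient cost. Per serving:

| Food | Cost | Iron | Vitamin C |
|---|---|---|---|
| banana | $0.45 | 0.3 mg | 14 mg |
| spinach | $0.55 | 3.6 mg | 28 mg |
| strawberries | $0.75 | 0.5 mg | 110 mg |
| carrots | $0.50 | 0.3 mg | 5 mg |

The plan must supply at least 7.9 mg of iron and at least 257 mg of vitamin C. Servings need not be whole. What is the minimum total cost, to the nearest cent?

$2.45

An LP optimum is at a vertex; with two nutrient constraints at most two foods are used. Check each candidate.
banana only: max(7.9/0.3, 257/14) = 26.33 servings → $11.85.
spinach only: max(7.9/3.6, 257/28) = 9.179 servings → $5.05.
strawberries only: max(7.9/0.5, 257/110) = 15.8 servings → $11.85.
carrots only: max(7.9/0.3, 257/5) = 51.4 servings → $25.70.
banana + spinach with both tight: 16.76 servings and 0.7976 servings → $7.98.
banana + strawberries: the both-tight solution has a negative serving — not a feasible corner.
banana + carrots with both tight: 13.93 servings and 12.41 servings → $12.47.
spinach + strawberries with both tight: 1.938 servings and 1.843 servings → $2.45.
spinach + carrots with both targets exact would need a negative amount; discard.
strawberries + carrots with both tight: 1.233 servings and 24.28 servings → $13.06.
The minimum over all feasible corners is $2.45.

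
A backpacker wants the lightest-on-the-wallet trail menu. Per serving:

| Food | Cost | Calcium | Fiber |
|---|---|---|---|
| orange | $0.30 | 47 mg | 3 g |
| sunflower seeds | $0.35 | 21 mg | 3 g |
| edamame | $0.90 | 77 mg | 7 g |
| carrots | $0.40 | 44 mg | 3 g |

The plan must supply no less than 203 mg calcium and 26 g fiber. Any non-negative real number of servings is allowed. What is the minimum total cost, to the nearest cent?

An LP optimum is at a vertex; with two nutrient constraints at most two foods are used. Check each candidate.
orange only: max(203/47, 26/3) = 8.667 servings → $2.60.
sunflower seeds only: max(203/21, 26/3) = 9.667 servings → $3.38.
edamame only: max(203/77, 26/7) = 3.714 servings → $3.34.
carrots only: max(203/44, 26/3) = 8.667 servings → $3.47.
orange + sunflower seeds with both tight: 0.8077 servings and 7.859 servings → $2.99.
orange + edamame with both targets exact would need a negative amount; discard.
orange + carrots: intersection lies outside the first quadrant.
sunflower seeds + edamame with both tight: 6.917 servings and 0.75 servings → $3.10.
sunflower seeds + carrots with both tight: 7.754 servings and 0.913 servings → $3.08.
edamame + carrots: the both-tight solution has a negative serving — not a feasible corner.
Cheapest feasible corner: $2.60.

$2.60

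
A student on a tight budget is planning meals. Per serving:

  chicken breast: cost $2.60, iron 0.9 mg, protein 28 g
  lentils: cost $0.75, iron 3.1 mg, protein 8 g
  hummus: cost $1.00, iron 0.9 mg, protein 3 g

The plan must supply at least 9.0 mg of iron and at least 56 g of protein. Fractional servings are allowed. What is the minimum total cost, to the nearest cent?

$5.22

This is a tiny linear program; its minimum lies at a vertex of the feasible set. List the vertices and price them.
chicken breast only: max(9.0/0.9, 56/28) = 10 servings → $26.00.
lentils only: max(9.0/3.1, 56/8) = 7 servings → $5.25.
hummus only: max(9.0/0.9, 56/3) = 18.67 servings → $18.67.
chicken breast + lentils with both tight: 1.276 servings and 2.533 servings → $5.22.
chicken breast + hummus with both tight: 1.04 servings and 8.96 servings → $11.66.
lentils + hummus: the both-tight solution has a negative serving — not a feasible corner.
So the least-cost plan costs $5.22.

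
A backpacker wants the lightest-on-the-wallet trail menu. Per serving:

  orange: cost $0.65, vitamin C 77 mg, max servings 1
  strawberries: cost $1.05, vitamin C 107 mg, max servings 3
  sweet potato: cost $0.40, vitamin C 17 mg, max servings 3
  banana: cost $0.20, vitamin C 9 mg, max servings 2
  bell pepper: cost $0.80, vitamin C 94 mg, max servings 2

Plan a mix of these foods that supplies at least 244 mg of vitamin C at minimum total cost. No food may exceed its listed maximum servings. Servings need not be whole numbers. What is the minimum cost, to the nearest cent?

$2.07

Cost per mg of vitamin C: orange $0.0084, bell pepper $0.0085, strawberries $0.0098, banana $0.0222, sweet potato $0.0235.
Take 1 serving of orange: +77.0 mg vitamin C for $0.65 (total $0.65, still need 167.0 mg).
Take 1.777 servings of bell pepper: +167.0 mg vitamin C for $1.42 (total $2.07, still need 0.0 mg).
Greedy by cheapest-per-mg is optimal for a single linear constraint, so the minimum cost is $2.07.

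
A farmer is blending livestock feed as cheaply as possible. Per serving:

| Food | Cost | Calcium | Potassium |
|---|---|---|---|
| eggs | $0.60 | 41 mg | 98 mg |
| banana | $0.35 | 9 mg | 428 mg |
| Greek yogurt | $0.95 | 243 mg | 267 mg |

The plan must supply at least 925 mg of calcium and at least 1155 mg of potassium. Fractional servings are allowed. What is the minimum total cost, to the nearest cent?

$3.72

eggs only: max(925/41, 1155/98) = 22.56 servings → $13.54.
banana only: max(925/9, 1155/428) = 102.8 servings → $35.97.
Greek yogurt only: max(925/243, 1155/267) = 4.326 servings → $4.11.
eggs + banana with both targets exact would need a negative amount; discard.
eggs + Greek yogurt with both tight: 2.618 servings and 3.365 servings → $4.77.
banana + Greek yogurt with both tight: 0.3316 servings and 3.794 servings → $3.72.
So the least-cost plan costs $3.72.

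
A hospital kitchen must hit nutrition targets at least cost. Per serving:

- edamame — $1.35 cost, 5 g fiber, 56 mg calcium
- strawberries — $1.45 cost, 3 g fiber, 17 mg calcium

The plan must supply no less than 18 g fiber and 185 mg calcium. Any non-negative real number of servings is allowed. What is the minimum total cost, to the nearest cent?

An LP optimum is at a vertex; with two nutrient constraints at most two foods are used. Check each candidate.
edamame only: max(18/5, 185/56) = 3.6 servings → $4.86.
strawberries only: max(18/3, 185/17) = 10.88 servings → $15.78.
edamame + strawberries with both tight: 3 servings and 1 serving → $5.50.
Cheapest feasible corner: $4.86.

$4.86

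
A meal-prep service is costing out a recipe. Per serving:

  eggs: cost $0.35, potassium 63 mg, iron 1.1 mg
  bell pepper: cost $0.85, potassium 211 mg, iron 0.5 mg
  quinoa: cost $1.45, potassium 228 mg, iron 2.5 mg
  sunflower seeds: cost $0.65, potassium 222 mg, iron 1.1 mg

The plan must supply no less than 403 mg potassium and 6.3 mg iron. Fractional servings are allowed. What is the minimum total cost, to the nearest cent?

$2.08

This is a tiny linear program; its minimum lies at a vertex of the feasible set. List the vertices and price them.
eggs only: max(403/63, 6.3/1.1) = 6.397 servings → $2.24.
bell pepper only: max(403/211, 6.3/0.5) = 12.6 servings → $10.71.
quinoa only: max(403/228, 6.3/2.5) = 2.52 servings → $3.65.
sunflower seeds only: max(403/222, 6.3/1.1) = 5.727 servings → $3.72.
eggs + bell pepper with both tight: 5.622 servings and 0.2313 servings → $2.16.
eggs + quinoa with both tight: 4.597 servings and 0.4973 servings → $2.33.
eggs + sunflower seeds with both tight: 5.462 servings and 0.2653 servings → $2.08.
bell pepper + quinoa: intersection lies outside the first quadrant.
bell pepper + sunflower seeds with both targets exact would need a negative amount; discard.
quinoa + sunflower seeds with both targets exact would need a negative amount; discard.
Cheapest feasible corner: $2.08.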